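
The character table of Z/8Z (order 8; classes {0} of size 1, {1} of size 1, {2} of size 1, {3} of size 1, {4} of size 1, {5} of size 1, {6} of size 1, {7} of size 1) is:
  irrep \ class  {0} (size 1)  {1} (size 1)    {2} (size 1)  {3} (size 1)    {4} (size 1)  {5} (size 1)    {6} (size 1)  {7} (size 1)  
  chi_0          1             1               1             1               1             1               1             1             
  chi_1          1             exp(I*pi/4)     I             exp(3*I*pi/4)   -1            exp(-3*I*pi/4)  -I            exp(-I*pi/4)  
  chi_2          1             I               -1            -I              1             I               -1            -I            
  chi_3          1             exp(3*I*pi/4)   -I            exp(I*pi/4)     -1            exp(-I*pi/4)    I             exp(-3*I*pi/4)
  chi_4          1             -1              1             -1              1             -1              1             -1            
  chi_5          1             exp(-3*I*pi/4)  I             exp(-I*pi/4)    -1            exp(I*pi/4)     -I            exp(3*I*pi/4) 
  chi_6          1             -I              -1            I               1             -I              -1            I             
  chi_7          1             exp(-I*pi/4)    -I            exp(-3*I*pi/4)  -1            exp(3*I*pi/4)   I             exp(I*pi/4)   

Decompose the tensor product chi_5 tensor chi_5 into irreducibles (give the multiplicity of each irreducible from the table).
chi_5 tensor chi_5 = chi_2 (all other irreducibles have multiplicity 0).

Details: The character of a tensor product is the pointwise product (chi_5 * chi_5)(C) = chi_5(C) * chi_5(C):
  {0}: (1)*(1), {1}: (exp(-3*I*pi/4))*(exp(-3*I*pi/4)), {2}: (I)*(I), {3}: (exp(-I*pi/4))*(exp(-I*pi/4)), {4}: (-1)*(-1), {5}: (exp(I*pi/4))*(exp(I*pi/4)), {6}: (-I)*(-I), {7}: (exp(3*I*pi/4))*(exp(3*I*pi/4))
so (chi_5 * chi_5) takes values
  {0} -> 1, {1} -> I, {2} -> -1, {3} -> -I, {4} -> 1, {5} -> I, {6} -> -1, {7} -> -I.
Now take the inner product of this character with each irreducible chi from the table, <chi_5*chi_5, chi> = (1/8) sum_C |C| (chi_5*chi_5)(C) conj(chi(C)):
  <chi_5*chi_5, chi_0> = (1/8)[1*(1)*conj(1) + 1*(I)*conj(1) + 1*(-1)*conj(1) + 1*(-I)*conj(1) + 1*(1)*conj(1) + 1*(I)*conj(1) + 1*(-1)*conj(1) + 1*(-I)*conj(1)]
      = (1/8)[(1) + (I) + (-1) + (-I) + (1) + (I) + (-1) + (-I)] = 0/8 = 0
  <chi_5*chi_5, chi_1> = (1/8)[1*(1)*conj(1) + 1*(I)*conj(exp(I*pi/4)) + 1*(-1)*conj(I) + 1*(-I)*conj(exp(3*I*pi/4)) + 1*(1)*conj(-1) + 1*(I)*conj(exp(-3*I*pi/4)) + 1*(-1)*conj(-I) + 1*(-I)*conj(exp(-I*pi/4))]
      = (1/8)[(1) + (exp(I*pi/4)) + (I) + (-exp(-I*pi/4)) + (-1) + (exp(-3*I*pi/4)) + (-I) + (-exp(3*I*pi/4))] = 0/8 = 0
  <chi_5*chi_5, chi_2> = (1/8)[1*(1)*conj(1) + 1*(I)*conj(I) + 1*(-1)*conj(-1) + 1*(-I)*conj(-I) + 1*(1)*conj(1) + 1*(I)*conj(I) + 1*(-1)*conj(-1) + 1*(-I)*conj(-I)]
      = (1/8)[(1) + (1) + (1) + (1) + (1) + (1) + (1) + (1)] = 8/8 = 1
  <chi_5*chi_5, chi_3> = (1/8)[1*(1)*conj(1) + 1*(I)*conj(exp(3*I*pi/4)) + 1*(-1)*conj(-I) + 1*(-I)*conj(exp(I*pi/4)) + 1*(1)*conj(-1) + 1*(I)*conj(exp(-I*pi/4)) + 1*(-1)*conj(I) + 1*(-I)*conj(exp(-3*I*pi/4))]
      = (1/8)[(1) + (exp(-I*pi/4)) + (-I) + (-exp(I*pi/4)) + (-1) + (exp(3*I*pi/4)) + (I) + (-exp(-3*I*pi/4))] = 0/8 = 0
  <chi_5*chi_5, chi_4> = (1/8)[1*(1)*conj(1) + 1*(I)*conj(-1) + 1*(-1)*conj(1) + 1*(-I)*conj(-1) + 1*(1)*conj(1) + 1*(I)*conj(-1) + 1*(-1)*conj(1) + 1*(-I)*conj(-1)]
      = (1/8)[(1) + (-I) + (-1) + (I) + (1) + (-I) + (-1) + (I)] = 0/8 = 0
  <chi_5*chi_5, chi_5> = (1/8)[1*(1)*conj(1) + 1*(I)*conj(exp(-3*I*pi/4)) + 1*(-1)*conj(I) + 1*(-I)*conj(exp(-I*pi/4)) + 1*(1)*conj(-1) + 1*(I)*conj(exp(I*pi/4)) + 1*(-1)*conj(-I) + 1*(-I)*conj(exp(3*I*pi/4))]
      = (1/8)[(1) + (exp(-3*I*pi/4)) + (I) + (-exp(3*I*pi/4)) + (-1) + (exp(I*pi/4)) + (-I) + (-exp(-I*pi/4))] = 0/8 = 0
  <chi_5*chi_5, chi_6> = (1/8)[1*(1)*conj(1) + 1*(I)*conj(-I) + 1*(-1)*conj(-1) + 1*(-I)*conj(I) + 1*(1)*conj(1) + 1*(I)*conj(-I) + 1*(-1)*conj(-1) + 1*(-I)*conj(I)]
      = (1/8)[(1) + (-1) + (1) + (-1) + (1) + (-1) + (1) + (-1)] = 0/8 = 0
  <chi_5*chi_5, chi_7> = (1/8)[1*(1)*conj(1) + 1*(I)*conj(exp(-I*pi/4)) + 1*(-1)*conj(-I) + 1*(-I)*conj(exp(-3*I*pi/4)) + 1*(1)*conj(-1) + 1*(I)*conj(exp(3*I*pi/4)) + 1*(-1)*conj(I) + 1*(-I)*conj(exp(I*pi/4))]
      = (1/8)[(1) + (exp(3*I*pi/4)) + (-I) + (-exp(-3*I*pi/4)) + (-1) + (exp(-I*pi/4)) + (I) + (-exp(I*pi/4))] = 0/8 = 0
(Exp terms are combined using exp(i*s)*conj(exp(i*t)) = exp(i*(s-t)), and sums of them are collapsed using the identity that for every m > 1 the m distinct m-th roots of unity sum to 0, e.g. 1 + exp(2*I*pi/3) + exp(-2*I*pi/3) = 0.)
Hence the multiplicities are chi_2: 1. Dimension check: dim(chi_5)*dim(chi_5) = 1*1 = 1 and sum (mult * dim) = 1*1 = 1.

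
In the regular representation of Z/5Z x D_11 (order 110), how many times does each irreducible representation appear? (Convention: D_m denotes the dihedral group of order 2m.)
Each irreducible V_i of dimension d_i appears with multiplicity d_i, i.e. rho_reg = (direct sum over all irreducibles V_i) d_i V_i. The irreducible dimensions for Z/5Z x D_11 are 1, 1, 1, 1, 1, 1, 1, 1, 1, 1, 2, 2, 2, 2, 2, 2, 2, 2, 2, 2, 2, 2, 2, 2, 2, 2, 2, 2, 2, 2, 2, 2, 2, 2, 2: 10 irreducibles of dimension 1, each with multiplicity 1; 25 irreducibles of dimension 2, each with multiplicity 2. Total dimension 10*1*1 + 25*2*2 = 110 = |G|.

Why: General theorem: in the regular representation of a finite group G, each irreducible appears with multiplicity equal to its dimension. Check: dim(rho_reg) = sum d_i^2 = 1 + 1 + 1 + 1 + 1 + 1 + 1 + 1 + 1 + 1 + 4 + 4 + 4 + 4 + 4 + 4 + 4 + 4 + 4 + 4 + 4 + 4 + 4 + 4 + 4 + 4 + 4 + 4 + 4 + 4 + 4 + 4 + 4 + 4 + 4 = 110 = |G|.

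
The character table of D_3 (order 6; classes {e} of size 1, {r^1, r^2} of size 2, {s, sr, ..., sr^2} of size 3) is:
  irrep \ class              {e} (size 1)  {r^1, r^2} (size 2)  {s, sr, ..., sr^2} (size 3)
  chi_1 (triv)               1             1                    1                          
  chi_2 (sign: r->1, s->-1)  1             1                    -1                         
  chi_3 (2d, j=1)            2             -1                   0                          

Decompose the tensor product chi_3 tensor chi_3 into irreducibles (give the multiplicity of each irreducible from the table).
chi_3 tensor chi_3 = chi_1 + chi_2 + chi_3 (all other irreducibles have multiplicity 0).

Justification: The character of a tensor product is the pointwise product (chi_3 * chi_3)(C) = chi_3(C) * chi_3(C):
  {e}: (2)*(2), {r^1, r^2}: (-1)*(-1), {s, sr, ..., sr^2}: (0)*(0)
so (chi_3 * chi_3) takes values
  {e} -> 4, {r^1, r^2} -> 1, {s, sr, ..., sr^2} -> 0.
Now take the inner product of this character with each irreducible chi from the table, <chi_3*chi_3, chi> = (1/6) sum_C |C| (chi_3*chi_3)(C) conj(chi(C)):
  <chi_3*chi_3, chi_1> = (1/6)[1*(4)*conj(1) + 2*(1)*conj(1) + 3*(0)*conj(1)]
      = (1/6)[(4) + (2) + (0)] = 6/6 = 1
  <chi_3*chi_3, chi_2> = (1/6)[1*(4)*conj(1) + 2*(1)*conj(1) + 3*(0)*conj(-1)]
      = (1/6)[(4) + (2) + (0)] = 6/6 = 1
  <chi_3*chi_3, chi_3> = (1/6)[1*(4)*conj(2) + 2*(1)*conj(-1) + 3*(0)*conj(0)]
      = (1/6)[(8) + (-2) + (0)] = 6/6 = 1
Hence the multiplicities are chi_1: 1, chi_2: 1, chi_3: 1. Dimension check: dim(chi_3)*dim(chi_3) = 2*2 = 4 and sum (mult * dim) = 1*1 + 1*1 + 1*2 = 4.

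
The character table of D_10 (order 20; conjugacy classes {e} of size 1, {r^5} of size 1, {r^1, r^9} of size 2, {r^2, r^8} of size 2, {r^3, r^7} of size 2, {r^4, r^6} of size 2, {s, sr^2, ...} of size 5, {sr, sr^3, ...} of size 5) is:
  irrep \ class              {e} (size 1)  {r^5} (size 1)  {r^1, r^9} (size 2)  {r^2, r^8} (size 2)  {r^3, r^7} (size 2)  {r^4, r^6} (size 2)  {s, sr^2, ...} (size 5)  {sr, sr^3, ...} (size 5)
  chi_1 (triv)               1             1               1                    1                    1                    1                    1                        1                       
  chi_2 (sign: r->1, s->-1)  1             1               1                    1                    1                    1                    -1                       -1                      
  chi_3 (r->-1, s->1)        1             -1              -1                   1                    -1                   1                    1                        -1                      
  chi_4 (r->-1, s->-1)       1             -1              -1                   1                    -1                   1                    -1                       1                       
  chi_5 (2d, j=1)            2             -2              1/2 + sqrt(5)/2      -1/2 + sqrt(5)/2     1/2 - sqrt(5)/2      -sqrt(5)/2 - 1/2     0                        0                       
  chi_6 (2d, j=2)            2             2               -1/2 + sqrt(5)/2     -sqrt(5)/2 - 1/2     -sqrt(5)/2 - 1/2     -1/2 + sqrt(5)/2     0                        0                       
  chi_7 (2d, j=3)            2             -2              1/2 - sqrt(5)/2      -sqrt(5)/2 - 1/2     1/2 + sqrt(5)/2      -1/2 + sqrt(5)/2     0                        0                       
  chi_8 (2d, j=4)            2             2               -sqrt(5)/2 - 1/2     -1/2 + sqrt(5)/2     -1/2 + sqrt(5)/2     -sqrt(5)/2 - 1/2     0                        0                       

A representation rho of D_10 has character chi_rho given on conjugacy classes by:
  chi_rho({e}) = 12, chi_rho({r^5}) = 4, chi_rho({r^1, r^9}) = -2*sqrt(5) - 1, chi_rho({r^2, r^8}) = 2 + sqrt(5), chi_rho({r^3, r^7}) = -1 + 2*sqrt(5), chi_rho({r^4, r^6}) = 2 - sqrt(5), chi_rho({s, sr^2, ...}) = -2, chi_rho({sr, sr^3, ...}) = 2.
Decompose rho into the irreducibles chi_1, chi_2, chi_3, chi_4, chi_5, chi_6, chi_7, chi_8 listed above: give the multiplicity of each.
Multiplicities: chi_1: 1, chi_2: 1, chi_3: 0, chi_4: 2, chi_5: 0, chi_6: 0, chi_7: 1, chi_8: 3.

Details: Use <chi_rho, chi> = (1/|G|) sum_C |C| * chi_rho(C) * conj(chi(C)) with |G| = 20 for each irreducible chi in the table:
  <chi_rho, chi_1> = (1/20)[1*(12)*conj(1) + 1*(4)*conj(1) + 2*(-2*sqrt(5) - 1)*conj(1) + 2*(2 + sqrt(5))*conj(1) + 2*(-1 + 2*sqrt(5))*conj(1) + 2*(2 - sqrt(5))*conj(1) + 5*(-2)*conj(1) + 5*(2)*conj(1)]
      = (1/20)[(12) + (4) + (-4*sqrt(5) - 2) + (4 + 2*sqrt(5)) + (-2 + 4*sqrt(5)) + (4 - 2*sqrt(5)) + (-10) + (10)] = 20/20 = 1
  <chi_rho, chi_2> = (1/20)[1*(12)*conj(1) + 1*(4)*conj(1) + 2*(-2*sqrt(5) - 1)*conj(1) + 2*(2 + sqrt(5))*conj(1) + 2*(-1 + 2*sqrt(5))*conj(1) + 2*(2 - sqrt(5))*conj(1) + 5*(-2)*conj(-1) + 5*(2)*conj(-1)]
      = (1/20)[(12) + (4) + (-4*sqrt(5) - 2) + (4 + 2*sqrt(5)) + (-2 + 4*sqrt(5)) + (4 - 2*sqrt(5)) + (10) + (-10)] = 20/20 = 1
  <chi_rho, chi_3> = (1/20)[1*(12)*conj(1) + 1*(4)*conj(-1) + 2*(-2*sqrt(5) - 1)*conj(-1) + 2*(2 + sqrt(5))*conj(1) + 2*(-1 + 2*sqrt(5))*conj(-1) + 2*(2 - sqrt(5))*conj(1) + 5*(-2)*conj(1) + 5*(2)*conj(-1)]
      = (1/20)[(12) + (-4) + (2 + 4*sqrt(5)) + (4 + 2*sqrt(5)) + (2 - 4*sqrt(5)) + (4 - 2*sqrt(5)) + (-10) + (-10)] = 0/20 = 0
  <chi_rho, chi_4> = (1/20)[1*(12)*conj(1) + 1*(4)*conj(-1) + 2*(-2*sqrt(5) - 1)*conj(-1) + 2*(2 + sqrt(5))*conj(1) + 2*(-1 + 2*sqrt(5))*conj(-1) + 2*(2 - sqrt(5))*conj(1) + 5*(-2)*conj(-1) + 5*(2)*conj(1)]
      = (1/20)[(12) + (-4) + (2 + 4*sqrt(5)) + (4 + 2*sqrt(5)) + (2 - 4*sqrt(5)) + (4 - 2*sqrt(5)) + (10) + (10)] = 40/20 = 2
  <chi_rho, chi_5> = (1/20)[1*(12)*conj(2) + 1*(4)*conj(-2) + 2*(-2*sqrt(5) - 1)*conj(1/2 + sqrt(5)/2) + 2*(2 + sqrt(5))*conj(-1/2 + sqrt(5)/2) + 2*(-1 + 2*sqrt(5))*conj(1/2 - sqrt(5)/2) + 2*(2 - sqrt(5))*conj(-sqrt(5)/2 - 1/2) + 5*(-2)*conj(0) + 5*(2)*conj(0)]
      = (1/20)[(24) + (-8) + (-11 - 3*sqrt(5)) + (sqrt(5) + 3) + (-11 + 3*sqrt(5)) + (3 - sqrt(5)) + (0) + (0)] = 0/20 = 0
  <chi_rho, chi_6> = (1/20)[1*(12)*conj(2) + 1*(4)*conj(2) + 2*(-2*sqrt(5) - 1)*conj(-1/2 + sqrt(5)/2) + 2*(2 + sqrt(5))*conj(-sqrt(5)/2 - 1/2) + 2*(-1 + 2*sqrt(5))*conj(-sqrt(5)/2 - 1/2) + 2*(2 - sqrt(5))*conj(-1/2 + sqrt(5)/2) + 5*(-2)*conj(0) + 5*(2)*conj(0)]
      = (1/20)[(24) + (8) + (-9 + sqrt(5)) + (-7 - 3*sqrt(5)) + (-9 - sqrt(5)) + (-7 + 3*sqrt(5)) + (0) + (0)] = 0/20 = 0
  <chi_rho, chi_7> = (1/20)[1*(12)*conj(2) + 1*(4)*conj(-2) + 2*(-2*sqrt(5) - 1)*conj(1/2 - sqrt(5)/2) + 2*(2 + sqrt(5))*conj(-sqrt(5)/2 - 1/2) + 2*(-1 + 2*sqrt(5))*conj(1/2 + sqrt(5)/2) + 2*(2 - sqrt(5))*conj(-1/2 + sqrt(5)/2) + 5*(-2)*conj(0) + 5*(2)*conj(0)]
      = (1/20)[(24) + (-8) + (9 - sqrt(5)) + (-7 - 3*sqrt(5)) + (sqrt(5) + 9) + (-7 + 3*sqrt(5)) + (0) + (0)] = 20/20 = 1
  <chi_rho, chi_8> = (1/20)[1*(12)*conj(2) + 1*(4)*conj(2) + 2*(-2*sqrt(5) - 1)*conj(-sqrt(5)/2 - 1/2) + 2*(2 + sqrt(5))*conj(-1/2 + sqrt(5)/2) + 2*(-1 + 2*sqrt(5))*conj(-1/2 + sqrt(5)/2) + 2*(2 - sqrt(5))*conj(-sqrt(5)/2 - 1/2) + 5*(-2)*conj(0) + 5*(2)*conj(0)]
      = (1/20)[(24) + (8) + (3*sqrt(5) + 11) + (sqrt(5) + 3) + (11 - 3*sqrt(5)) + (3 - sqrt(5)) + (0) + (0)] = 60/20 = 3
Dimension check: dim(rho) = sum (mult * dim) = 1*1 + 1*1 + 0*1 + 2*1 + 0*2 + 0*2 + 1*2 + 3*2 = 12 = chi_rho(e) = 12.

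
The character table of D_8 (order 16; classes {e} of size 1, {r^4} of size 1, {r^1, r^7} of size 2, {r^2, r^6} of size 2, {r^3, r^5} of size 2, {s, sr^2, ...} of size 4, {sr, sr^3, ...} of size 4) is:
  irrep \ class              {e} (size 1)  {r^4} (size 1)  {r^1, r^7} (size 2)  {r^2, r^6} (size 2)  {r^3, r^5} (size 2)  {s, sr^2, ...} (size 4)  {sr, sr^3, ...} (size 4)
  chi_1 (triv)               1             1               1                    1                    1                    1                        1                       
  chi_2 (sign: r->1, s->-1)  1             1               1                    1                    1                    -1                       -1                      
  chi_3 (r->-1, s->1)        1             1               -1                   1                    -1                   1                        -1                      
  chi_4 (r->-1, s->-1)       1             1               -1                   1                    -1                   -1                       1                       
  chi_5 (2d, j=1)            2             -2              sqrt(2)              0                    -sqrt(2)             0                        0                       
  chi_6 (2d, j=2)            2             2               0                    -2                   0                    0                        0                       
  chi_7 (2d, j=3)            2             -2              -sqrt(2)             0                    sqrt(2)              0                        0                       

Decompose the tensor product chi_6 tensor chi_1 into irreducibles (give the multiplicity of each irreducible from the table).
chi_6 tensor chi_1 = chi_6 (all other irreducibles have multiplicity 0).

Derivation: The character of a tensor product is the pointwise product (chi_6 * chi_1)(C) = chi_6(C) * chi_1(C):
  {e}: (2)*(1), {r^4}: (2)*(1), {r^1, r^7}: (0)*(1), {r^2, r^6}: (-2)*(1), {r^3, r^5}: (0)*(1), {s, sr^2, ...}: (0)*(1), {sr, sr^3, ...}: (0)*(1)
so (chi_6 * chi_1) takes values
  {e} -> 2, {r^4} -> 2, {r^1, r^7} -> 0, {r^2, r^6} -> -2, {r^3, r^5} -> 0, {s, sr^2, ...} -> 0, {sr, sr^3, ...} -> 0.
Now take the inner product of this character with each irreducible chi from the table, <chi_6*chi_1, chi> = (1/16) sum_C |C| (chi_6*chi_1)(C) conj(chi(C)):
  <chi_6*chi_1, chi_1> = (1/16)[1*(2)*conj(1) + 1*(2)*conj(1) + 2*(0)*conj(1) + 2*(-2)*conj(1) + 2*(0)*conj(1) + 4*(0)*conj(1) + 4*(0)*conj(1)]
      = (1/16)[(2) + (2) + (0) + (-4) + (0) + (0) + (0)] = 0/16 = 0
  <chi_6*chi_1, chi_2> = (1/16)[1*(2)*conj(1) + 1*(2)*conj(1) + 2*(0)*conj(1) + 2*(-2)*conj(1) + 2*(0)*conj(1) + 4*(0)*conj(-1) + 4*(0)*conj(-1)]
      = (1/16)[(2) + (2) + (0) + (-4) + (0) + (0) + (0)] = 0/16 = 0
  <chi_6*chi_1, chi_3> = (1/16)[1*(2)*conj(1) + 1*(2)*conj(1) + 2*(0)*conj(-1) + 2*(-2)*conj(1) + 2*(0)*conj(-1) + 4*(0)*conj(1) + 4*(0)*conj(-1)]
      = (1/16)[(2) + (2) + (0) + (-4) + (0) + (0) + (0)] = 0/16 = 0
  <chi_6*chi_1, chi_4> = (1/16)[1*(2)*conj(1) + 1*(2)*conj(1) + 2*(0)*conj(-1) + 2*(-2)*conj(1) + 2*(0)*conj(-1) + 4*(0)*conj(-1) + 4*(0)*conj(1)]
      = (1/16)[(2) + (2) + (0) + (-4) + (0) + (0) + (0)] = 0/16 = 0
  <chi_6*chi_1, chi_5> = (1/16)[1*(2)*conj(2) + 1*(2)*conj(-2) + 2*(0)*conj(sqrt(2)) + 2*(-2)*conj(0) + 2*(0)*conj(-sqrt(2)) + 4*(0)*conj(0) + 4*(0)*conj(0)]
      = (1/16)[(4) + (-4) + (0) + (0) + (0) + (0) + (0)] = 0/16 = 0
  <chi_6*chi_1, chi_6> = (1/16)[1*(2)*conj(2) + 1*(2)*conj(2) + 2*(0)*conj(0) + 2*(-2)*conj(-2) + 2*(0)*conj(0) + 4*(0)*conj(0) + 4*(0)*conj(0)]
      = (1/16)[(4) + (4) + (0) + (8) + (0) + (0) + (0)] = 16/16 = 1
  <chi_6*chi_1, chi_7> = (1/16)[1*(2)*conj(2) + 1*(2)*conj(-2) + 2*(0)*conj(-sqrt(2)) + 2*(-2)*conj(0) + 2*(0)*conj(sqrt(2)) + 4*(0)*conj(0) + 4*(0)*conj(0)]
      = (1/16)[(4) + (-4) + (0) + (0) + (0) + (0) + (0)] = 0/16 = 0
Hence the multiplicities are chi_6: 1. Dimension check: dim(chi_6)*dim(chi_1) = 2*1 = 2 and sum (mult * dim) = 1*2 = 2.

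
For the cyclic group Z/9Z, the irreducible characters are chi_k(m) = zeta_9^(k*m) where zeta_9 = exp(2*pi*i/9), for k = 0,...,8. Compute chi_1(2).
chi_1(2) = zeta_9^2 = exp(4*I*pi/9)

Proof sketch: chi_1(2) = zeta_9^(1*2) = zeta_9^2. Since zeta_9^9 = 1, this equals zeta_9^2 = exp(2*pi*i*2/9) = exp(4*I*pi/9).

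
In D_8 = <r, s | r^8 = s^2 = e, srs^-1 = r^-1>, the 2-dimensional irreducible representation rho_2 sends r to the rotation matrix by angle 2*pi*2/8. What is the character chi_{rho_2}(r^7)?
chi_{rho_2}(r^7) = 2*cos(2*pi*2*7/8) = 0

Working: rho_2(r^7) is rotation by angle 2*pi*2*7/8, whose trace is 2*cos(2*pi*2*7/8) = 0.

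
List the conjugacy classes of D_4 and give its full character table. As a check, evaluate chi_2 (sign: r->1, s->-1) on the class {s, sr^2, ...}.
Conjugacy classes: {e} of size 1, {r^2} of size 1, {r^1, r^3} of size 2, {s, sr^2, ...} of size 2, {sr, sr^3, ...} of size 2.
Character table:
  irrep \ class              {e} (size 1)  {r^2} (size 1)  {r^1, r^3} (size 2)  {s, sr^2, ...} (size 2)  {sr, sr^3, ...} (size 2)
  chi_1 (triv)               1             1               1                    1                        1                       
  chi_2 (sign: r->1, s->-1)  1             1               1                    -1                       -1                      
  chi_3 (r->-1, s->1)        1             1               -1                   1                        -1                      
  chi_4 (r->-1, s->-1)       1             1               -1                   -1                       1                       
  chi_5 (2d, j=1)            2             -2              0                    0                        0                       

Spot check: chi_2 (sign: r->1, s->-1) on {s, sr^2, ...} = -1.

Why: D_4 has order 2*4 = 8 with 5 conjugacy classes, hence 5 irreducibles. Sum of squared dims 1 + 1 + 1 + 1 + 4 = 8 = |G|. Linear characters come from the abelianisation; the 2-dimensional irreps have character r^k -> 2*cos(2*pi*j*k/4), reflections -> 0.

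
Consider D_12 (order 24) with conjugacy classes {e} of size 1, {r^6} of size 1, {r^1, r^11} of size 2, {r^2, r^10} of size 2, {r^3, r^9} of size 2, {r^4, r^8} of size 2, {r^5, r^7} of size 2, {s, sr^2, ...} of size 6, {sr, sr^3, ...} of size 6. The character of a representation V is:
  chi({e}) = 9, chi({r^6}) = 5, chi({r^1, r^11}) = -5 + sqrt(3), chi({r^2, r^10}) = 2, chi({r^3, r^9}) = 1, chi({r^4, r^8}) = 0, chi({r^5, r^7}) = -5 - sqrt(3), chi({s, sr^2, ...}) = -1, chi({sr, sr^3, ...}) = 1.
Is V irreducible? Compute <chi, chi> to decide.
Not irreducible (reducible): <chi, chi> = 10 > 1.

Details: <chi, chi> = (1/|G|) sum_C |C| * |chi(C)|^2 = (1/24)[1*|9|^2 + 1*|5|^2 + 2*|-5 + sqrt(3)|^2 + 2*|2|^2 + 2*|1|^2 + 2*|0|^2 + 2*|-5 - sqrt(3)|^2 + 6*|-1|^2 + 6*|1|^2]
  = (1/24)[(81) + (25) + (56 - 20*sqrt(3)) + (8) + (2) + (0) + (20*sqrt(3) + 56) + (6) + (6)] = 240/24 = 10.
A character is irreducible iff <chi, chi> = 1, so this representation is reducible.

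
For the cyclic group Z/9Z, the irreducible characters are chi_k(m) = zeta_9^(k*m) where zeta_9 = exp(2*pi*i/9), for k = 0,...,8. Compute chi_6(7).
chi_6(7) = zeta_9^42 = exp(-2*I*pi/3)

Working: chi_6(7) = zeta_9^(6*7) = zeta_9^42. Since zeta_9^9 = 1, this equals zeta_9^6 = exp(2*pi*i*6/9) = exp(-2*I*pi/3).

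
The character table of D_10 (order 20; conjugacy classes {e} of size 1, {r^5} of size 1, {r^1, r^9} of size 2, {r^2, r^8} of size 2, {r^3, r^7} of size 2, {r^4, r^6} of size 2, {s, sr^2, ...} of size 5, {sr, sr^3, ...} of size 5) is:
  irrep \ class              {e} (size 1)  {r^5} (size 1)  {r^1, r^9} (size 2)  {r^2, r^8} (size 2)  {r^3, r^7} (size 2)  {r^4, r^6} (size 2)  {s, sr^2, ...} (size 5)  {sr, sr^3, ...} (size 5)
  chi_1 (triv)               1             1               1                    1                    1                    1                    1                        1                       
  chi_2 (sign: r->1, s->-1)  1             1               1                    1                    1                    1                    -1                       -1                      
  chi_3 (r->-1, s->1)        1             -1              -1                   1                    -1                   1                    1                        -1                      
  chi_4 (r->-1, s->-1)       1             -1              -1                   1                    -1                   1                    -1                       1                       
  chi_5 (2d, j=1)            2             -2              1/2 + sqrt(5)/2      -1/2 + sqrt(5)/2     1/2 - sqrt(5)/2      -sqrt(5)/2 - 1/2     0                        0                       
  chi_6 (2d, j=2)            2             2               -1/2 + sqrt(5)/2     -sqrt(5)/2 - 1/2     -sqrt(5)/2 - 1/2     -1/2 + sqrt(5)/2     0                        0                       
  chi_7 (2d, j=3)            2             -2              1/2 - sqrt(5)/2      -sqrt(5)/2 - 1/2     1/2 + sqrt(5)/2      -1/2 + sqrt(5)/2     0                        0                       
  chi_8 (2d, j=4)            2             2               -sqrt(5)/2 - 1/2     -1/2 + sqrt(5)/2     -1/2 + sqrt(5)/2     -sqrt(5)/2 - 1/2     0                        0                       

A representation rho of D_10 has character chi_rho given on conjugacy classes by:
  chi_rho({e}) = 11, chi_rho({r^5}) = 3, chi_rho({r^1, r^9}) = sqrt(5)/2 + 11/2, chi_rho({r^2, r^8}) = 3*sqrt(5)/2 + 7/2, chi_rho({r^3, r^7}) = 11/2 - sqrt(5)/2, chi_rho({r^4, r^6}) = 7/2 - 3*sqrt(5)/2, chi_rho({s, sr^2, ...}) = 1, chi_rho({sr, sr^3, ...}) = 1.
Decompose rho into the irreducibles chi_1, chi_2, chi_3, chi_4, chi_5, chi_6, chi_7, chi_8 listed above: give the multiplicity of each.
Multiplicities: chi_1: 3, chi_2: 2, chi_3: 0, chi_4: 0, chi_5: 2, chi_6: 0, chi_7: 0, chi_8: 1.

Proof sketch: Use <chi_rho, chi> = (1/|G|) sum_C |C| * chi_rho(C) * conj(chi(C)) with |G| = 20 for each irreducible chi in the table:
  <chi_rho, chi_1> = (1/20)[1*(11)*conj(1) + 1*(3)*conj(1) + 2*(sqrt(5)/2 + 11/2)*conj(1) + 2*(3*sqrt(5)/2 + 7/2)*conj(1) + 2*(11/2 - sqrt(5)/2)*conj(1) + 2*(7/2 - 3*sqrt(5)/2)*conj(1) + 5*(1)*conj(1) + 5*(1)*conj(1)]
      = (1/20)[(11) + (3) + (sqrt(5) + 11) + (3*sqrt(5) + 7) + (11 - sqrt(5)) + (7 - 3*sqrt(5)) + (5) + (5)] = 60/20 = 3
  <chi_rho, chi_2> = (1/20)[1*(11)*conj(1) + 1*(3)*conj(1) + 2*(sqrt(5)/2 + 11/2)*conj(1) + 2*(3*sqrt(5)/2 + 7/2)*conj(1) + 2*(11/2 - sqrt(5)/2)*conj(1) + 2*(7/2 - 3*sqrt(5)/2)*conj(1) + 5*(1)*conj(-1) + 5*(1)*conj(-1)]
      = (1/20)[(11) + (3) + (sqrt(5) + 11) + (3*sqrt(5) + 7) + (11 - sqrt(5)) + (7 - 3*sqrt(5)) + (-5) + (-5)] = 40/20 = 2
  <chi_rho, chi_3> = (1/20)[1*(11)*conj(1) + 1*(3)*conj(-1) + 2*(sqrt(5)/2 + 11/2)*conj(-1) + 2*(3*sqrt(5)/2 + 7/2)*conj(1) + 2*(11/2 - sqrt(5)/2)*conj(-1) + 2*(7/2 - 3*sqrt(5)/2)*conj(1) + 5*(1)*conj(1) + 5*(1)*conj(-1)]
      = (1/20)[(11) + (-3) + (-11 - sqrt(5)) + (3*sqrt(5) + 7) + (-11 + sqrt(5)) + (7 - 3*sqrt(5)) + (5) + (-5)] = 0/20 = 0
  <chi_rho, chi_4> = (1/20)[1*(11)*conj(1) + 1*(3)*conj(-1) + 2*(sqrt(5)/2 + 11/2)*conj(-1) + 2*(3*sqrt(5)/2 + 7/2)*conj(1) + 2*(11/2 - sqrt(5)/2)*conj(-1) + 2*(7/2 - 3*sqrt(5)/2)*conj(1) + 5*(1)*conj(-1) + 5*(1)*conj(1)]
      = (1/20)[(11) + (-3) + (-11 - sqrt(5)) + (3*sqrt(5) + 7) + (-11 + sqrt(5)) + (7 - 3*sqrt(5)) + (-5) + (5)] = 0/20 = 0
  <chi_rho, chi_5> = (1/20)[1*(11)*conj(2) + 1*(3)*conj(-2) + 2*(sqrt(5)/2 + 11/2)*conj(1/2 + sqrt(5)/2) + 2*(3*sqrt(5)/2 + 7/2)*conj(-1/2 + sqrt(5)/2) + 2*(11/2 - sqrt(5)/2)*conj(1/2 - sqrt(5)/2) + 2*(7/2 - 3*sqrt(5)/2)*conj(-sqrt(5)/2 - 1/2) + 5*(1)*conj(0) + 5*(1)*conj(0)]
      = (1/20)[(22) + (-6) + (8 + 6*sqrt(5)) + (4 + 2*sqrt(5)) + (8 - 6*sqrt(5)) + (4 - 2*sqrt(5)) + (0) + (0)] = 40/20 = 2
  <chi_rho, chi_6> = (1/20)[1*(11)*conj(2) + 1*(3)*conj(2) + 2*(sqrt(5)/2 + 11/2)*conj(-1/2 + sqrt(5)/2) + 2*(3*sqrt(5)/2 + 7/2)*conj(-sqrt(5)/2 - 1/2) + 2*(11/2 - sqrt(5)/2)*conj(-sqrt(5)/2 - 1/2) + 2*(7/2 - 3*sqrt(5)/2)*conj(-1/2 + sqrt(5)/2) + 5*(1)*conj(0) + 5*(1)*conj(0)]
      = (1/20)[(22) + (6) + (-3 + 5*sqrt(5)) + (-5*sqrt(5) - 11) + (-5*sqrt(5) - 3) + (-11 + 5*sqrt(5)) + (0) + (0)] = 0/20 = 0
  <chi_rho, chi_7> = (1/20)[1*(11)*conj(2) + 1*(3)*conj(-2) + 2*(sqrt(5)/2 + 11/2)*conj(1/2 - sqrt(5)/2) + 2*(3*sqrt(5)/2 + 7/2)*conj(-sqrt(5)/2 - 1/2) + 2*(11/2 - sqrt(5)/2)*conj(1/2 + sqrt(5)/2) + 2*(7/2 - 3*sqrt(5)/2)*conj(-1/2 + sqrt(5)/2) + 5*(1)*conj(0) + 5*(1)*conj(0)]
      = (1/20)[(22) + (-6) + (3 - 5*sqrt(5)) + (-5*sqrt(5) - 11) + (3 + 5*sqrt(5)) + (-11 + 5*sqrt(5)) + (0) + (0)] = 0/20 = 0
  <chi_rho, chi_8> = (1/20)[1*(11)*conj(2) + 1*(3)*conj(2) + 2*(sqrt(5)/2 + 11/2)*conj(-sqrt(5)/2 - 1/2) + 2*(3*sqrt(5)/2 + 7/2)*conj(-1/2 + sqrt(5)/2) + 2*(11/2 - sqrt(5)/2)*conj(-1/2 + sqrt(5)/2) + 2*(7/2 - 3*sqrt(5)/2)*conj(-sqrt(5)/2 - 1/2) + 5*(1)*conj(0) + 5*(1)*conj(0)]
      = (1/20)[(22) + (6) + (-6*sqrt(5) - 8) + (4 + 2*sqrt(5)) + (-8 + 6*sqrt(5)) + (4 - 2*sqrt(5)) + (0) + (0)] = 20/20 = 1
Dimension check: dim(rho) = sum (mult * dim) = 3*1 + 2*1 + 0*1 + 0*1 + 2*2 + 0*2 + 0*2 + 1*2 = 11 = chi_rho(e) = 11.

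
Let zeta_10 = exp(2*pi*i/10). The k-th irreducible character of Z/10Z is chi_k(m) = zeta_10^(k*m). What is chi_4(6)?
chi_4(6) = zeta_10^24 = exp(4*I*pi/5)

Explanation: chi_4(6) = zeta_10^(4*6) = zeta_10^24. Since zeta_10^10 = 1, this equals zeta_10^4 = exp(2*pi*i*4/10) = exp(4*I*pi/5).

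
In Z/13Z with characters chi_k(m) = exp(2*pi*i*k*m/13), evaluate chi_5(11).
chi_5(11) = zeta_13^55 = exp(6*I*pi/13)

Derivation: chi_5(11) = zeta_13^(5*11) = zeta_13^55. Since zeta_13^13 = 1, this equals zeta_13^3 = exp(2*pi*i*3/13) = exp(6*I*pi/13).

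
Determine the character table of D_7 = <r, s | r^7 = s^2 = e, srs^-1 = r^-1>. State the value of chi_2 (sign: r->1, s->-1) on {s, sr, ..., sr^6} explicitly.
Conjugacy classes: {e} of size 1, {r^1, r^6} of size 2, {r^2, r^5} of size 2, {r^3, r^4} of size 2, {s, sr, ..., sr^6} of size 7.
Character table:
  irrep \ class              {e} (size 1)  {r^1, r^6} (size 2)  {r^2, r^5} (size 2)  {r^3, r^4} (size 2)  {s, sr, ..., sr^6} (size 7)
  chi_1 (triv)               1             1                    1                    1                    1                          
  chi_2 (sign: r->1, s->-1)  1             1                    1                    1                    -1                         
  chi_3 (2d, j=1)            2             2*cos(2*pi/7)        -2*cos(3*pi/7)       -2*cos(pi/7)         0                          
  chi_4 (2d, j=2)            2             -2*cos(3*pi/7)       -2*cos(pi/7)         2*cos(2*pi/7)        0                          
  chi_5 (2d, j=3)            2             -2*cos(pi/7)         2*cos(2*pi/7)        -2*cos(3*pi/7)       0                          

Spot check: chi_2 (sign: r->1, s->-1) on {s, sr, ..., sr^6} = -1.

Solution. D_7 has order 2*7 = 14 with 5 conjugacy classes, hence 5 irreducibles. Sum of squared dims 1 + 1 + 4 + 4 + 4 = 14 = |G|. Linear characters come from the abelianisation; the 2-dimensional irreps have character r^k -> 2*cos(2*pi*j*k/7), reflections -> 0.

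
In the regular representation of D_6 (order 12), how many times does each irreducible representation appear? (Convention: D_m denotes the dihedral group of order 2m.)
Each irreducible V_i of dimension d_i appears with multiplicity d_i, i.e. rho_reg = (direct sum over all irreducibles V_i) d_i V_i. The irreducible dimensions for D_6 are 1, 1, 1, 1, 2, 2: 4 irreducibles of dimension 1, each with multiplicity 1; 2 irreducibles of dimension 2, each with multiplicity 2. Total dimension 4*1*1 + 2*2*2 = 12 = |G|.

Proof sketch: General theorem: in the regular representation of a finite group G, each irreducible appears with multiplicity equal to its dimension. Check: dim(rho_reg) = sum d_i^2 = 1 + 1 + 1 + 1 + 4 + 4 = 12 = |G|.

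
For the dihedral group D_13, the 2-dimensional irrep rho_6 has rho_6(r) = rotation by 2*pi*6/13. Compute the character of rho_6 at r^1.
chi_{rho_6}(r^1) = 2*cos(2*pi*6*1/13) = -2*cos(pi/13)

Derivation: rho_6(r^1) is rotation by angle 2*pi*6*1/13, whose trace is 2*cos(2*pi*6*1/13) = -2*cos(pi/13).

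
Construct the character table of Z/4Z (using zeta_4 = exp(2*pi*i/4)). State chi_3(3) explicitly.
Character table of Z/4Z (irreps indexed chi_0,...,chi_3 with chi_k(m) = zeta_4^(k*m), zeta_4 = exp(2*pi*i/4)):
  irrep \ class  {0} (size 1)  {1} (size 1)  {2} (size 1)  {3} (size 1)
  chi_0          1             1             1             1           
  chi_1          1             I             -1            -I          
  chi_2          1             -1            1             -1          
  chi_3          1             -I            -1            I           

Spot check: chi_3(3) = zeta_4^(3*3) = zeta_4^9 = I.

Derivation: Z/4Z is abelian, so all 4 irreducible complex representations are 1-dimensional. They are given by chi_k(m) = zeta_4^(k*m) for k = 0,...,3. Row orthogonality: sum_m chi_k(m) conj(chi_l(m)) = 4 * [k = l].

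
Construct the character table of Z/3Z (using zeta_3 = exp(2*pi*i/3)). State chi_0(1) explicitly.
Character table of Z/3Z (irreps indexed chi_0,...,chi_2 with chi_k(m) = zeta_3^(k*m), zeta_3 = exp(2*pi*i/3)):
  irrep \ class  {0} (size 1)  {1} (size 1)    {2} (size 1)  
  chi_0          1             1               1             
  chi_1          1             exp(2*I*pi/3)   exp(-2*I*pi/3)
  chi_2          1             exp(-2*I*pi/3)  exp(2*I*pi/3) 

Spot check: chi_0(1) = zeta_3^(0*1) = zeta_3^0 = 1.

Proof sketch: Z/3Z is abelian, so all 3 irreducible complex representations are 1-dimensional. They are given by chi_k(m) = zeta_3^(k*m) for k = 0,...,2. Row orthogonality: sum_m chi_k(m) conj(chi_l(m)) = 3 * [k = l].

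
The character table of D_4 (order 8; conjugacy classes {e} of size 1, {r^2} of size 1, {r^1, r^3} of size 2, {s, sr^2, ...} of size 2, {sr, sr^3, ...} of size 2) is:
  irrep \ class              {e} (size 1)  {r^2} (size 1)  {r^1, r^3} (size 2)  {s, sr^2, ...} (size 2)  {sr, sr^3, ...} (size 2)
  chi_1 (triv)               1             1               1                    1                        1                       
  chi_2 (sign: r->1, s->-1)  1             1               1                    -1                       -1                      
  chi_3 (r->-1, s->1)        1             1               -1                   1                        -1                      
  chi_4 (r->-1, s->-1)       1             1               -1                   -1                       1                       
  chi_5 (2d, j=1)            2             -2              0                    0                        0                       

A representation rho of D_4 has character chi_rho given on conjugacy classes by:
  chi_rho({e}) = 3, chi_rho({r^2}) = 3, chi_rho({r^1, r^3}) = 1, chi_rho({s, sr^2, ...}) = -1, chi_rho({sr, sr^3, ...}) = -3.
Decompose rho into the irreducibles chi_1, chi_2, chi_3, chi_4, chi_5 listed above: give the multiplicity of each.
Multiplicities: chi_1: 0, chi_2: 2, chi_3: 1, chi_4: 0, chi_5: 0.

Derivation: Use <chi_rho, chi> = (1/|G|) sum_C |C| * chi_rho(C) * conj(chi(C)) with |G| = 8 for each irreducible chi in the table:
  <chi_rho, chi_1> = (1/8)[1*(3)*conj(1) + 1*(3)*conj(1) + 2*(1)*conj(1) + 2*(-1)*conj(1) + 2*(-3)*conj(1)]
      = (1/8)[(3) + (3) + (2) + (-2) + (-6)] = 0/8 = 0
  <chi_rho, chi_2> = (1/8)[1*(3)*conj(1) + 1*(3)*conj(1) + 2*(1)*conj(1) + 2*(-1)*conj(-1) + 2*(-3)*conj(-1)]
      = (1/8)[(3) + (3) + (2) + (2) + (6)] = 16/8 = 2
  <chi_rho, chi_3> = (1/8)[1*(3)*conj(1) + 1*(3)*conj(1) + 2*(1)*conj(-1) + 2*(-1)*conj(1) + 2*(-3)*conj(-1)]
      = (1/8)[(3) + (3) + (-2) + (-2) + (6)] = 8/8 = 1
  <chi_rho, chi_4> = (1/8)[1*(3)*conj(1) + 1*(3)*conj(1) + 2*(1)*conj(-1) + 2*(-1)*conj(-1) + 2*(-3)*conj(1)]
      = (1/8)[(3) + (3) + (-2) + (2) + (-6)] = 0/8 = 0
  <chi_rho, chi_5> = (1/8)[1*(3)*conj(2) + 1*(3)*conj(-2) + 2*(1)*conj(0) + 2*(-1)*conj(0) + 2*(-3)*conj(0)]
      = (1/8)[(6) + (-6) + (0) + (0) + (0)] = 0/8 = 0
Dimension check: dim(rho) = sum (mult * dim) = 0*1 + 2*1 + 1*1 + 0*1 + 0*2 = 3 = chi_rho(e) = 3.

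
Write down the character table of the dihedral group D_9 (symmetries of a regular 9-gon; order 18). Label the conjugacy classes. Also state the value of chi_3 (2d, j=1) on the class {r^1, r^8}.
Conjugacy classes: {e} of size 1, {r^1, r^8} of size 2, {r^2, r^7} of size 2, {r^3, r^6} of size 2, {r^4, r^5} of size 2, {s, sr, ..., sr^8} of size 9.
Character table:
  irrep \ class              {e} (size 1)  {r^1, r^8} (size 2)  {r^2, r^7} (size 2)  {r^3, r^6} (size 2)  {r^4, r^5} (size 2)  {s, sr, ..., sr^8} (size 9)
  chi_1 (triv)               1             1                    1                    1                    1                    1                          
  chi_2 (sign: r->1, s->-1)  1             1                    1                    1                    1                    -1                         
  chi_3 (2d, j=1)            2             2*cos(2*pi/9)        2*cos(4*pi/9)        -1                   -2*cos(pi/9)         0                          
  chi_4 (2d, j=2)            2             2*cos(4*pi/9)        -2*cos(pi/9)         -1                   2*cos(2*pi/9)        0                          
  chi_5 (2d, j=3)            2             -1                   -1                   2                    -1                   0                          
  chi_6 (2d, j=4)            2             -2*cos(pi/9)         2*cos(2*pi/9)        -1                   2*cos(4*pi/9)        0                          

Spot check: chi_3 (2d, j=1) on {r^1, r^8} = 2*cos(2*pi/9).

Justification: D_9 has order 2*9 = 18 with 6 conjugacy classes, hence 6 irreducibles. Sum of squared dims 1 + 1 + 4 + 4 + 4 + 4 = 18 = |G|. Linear characters come from the abelianisation; the 2-dimensional irreps have character r^k -> 2*cos(2*pi*j*k/9), reflections -> 0.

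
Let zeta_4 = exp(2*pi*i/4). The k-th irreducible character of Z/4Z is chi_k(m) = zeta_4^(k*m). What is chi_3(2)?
chi_3(2) = zeta_4^6 = -1

Why: chi_3(2) = zeta_4^(3*2) = zeta_4^6. Since zeta_4^4 = 1, this equals zeta_4^2 = exp(2*pi*i*2/4) = -1.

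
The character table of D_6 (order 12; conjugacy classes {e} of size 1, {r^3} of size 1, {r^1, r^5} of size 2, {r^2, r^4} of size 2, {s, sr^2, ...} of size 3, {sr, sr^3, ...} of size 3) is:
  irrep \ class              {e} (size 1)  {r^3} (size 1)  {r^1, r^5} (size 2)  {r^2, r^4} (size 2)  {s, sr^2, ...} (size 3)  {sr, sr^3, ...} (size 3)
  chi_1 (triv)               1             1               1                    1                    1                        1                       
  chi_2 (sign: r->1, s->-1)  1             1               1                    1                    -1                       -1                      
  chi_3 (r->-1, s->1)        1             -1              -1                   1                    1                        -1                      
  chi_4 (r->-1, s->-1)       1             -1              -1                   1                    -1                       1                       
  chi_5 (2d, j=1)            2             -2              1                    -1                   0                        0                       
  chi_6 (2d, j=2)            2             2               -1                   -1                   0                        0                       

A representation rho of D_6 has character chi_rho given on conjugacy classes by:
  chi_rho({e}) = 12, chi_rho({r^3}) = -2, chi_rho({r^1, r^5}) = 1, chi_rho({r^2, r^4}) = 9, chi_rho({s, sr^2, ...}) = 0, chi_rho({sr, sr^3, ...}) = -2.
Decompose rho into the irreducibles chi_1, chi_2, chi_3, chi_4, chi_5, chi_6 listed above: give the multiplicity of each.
Multiplicities: chi_1: 2, chi_2: 3, chi_3: 3, chi_4: 2, chi_5: 1, chi_6: 0.

Use <chi_rho, chi> = (1/|G|) sum_C |C| * chi_rho(C) * conj(chi(C)) with |G| = 12 for each irreducible chi in the table:
  <chi_rho, chi_1> = (1/12)[1*(12)*conj(1) + 1*(-2)*conj(1) + 2*(1)*conj(1) + 2*(9)*conj(1) + 3*(0)*conj(1) + 3*(-2)*conj(1)]
      = (1/12)[(12) + (-2) + (2) + (18) + (0) + (-6)] = 24/12 = 2
  <chi_rho, chi_2> = (1/12)[1*(12)*conj(1) + 1*(-2)*conj(1) + 2*(1)*conj(1) + 2*(9)*conj(1) + 3*(0)*conj(-1) + 3*(-2)*conj(-1)]
      = (1/12)[(12) + (-2) + (2) + (18) + (0) + (6)] = 36/12 = 3
  <chi_rho, chi_3> = (1/12)[1*(12)*conj(1) + 1*(-2)*conj(-1) + 2*(1)*conj(-1) + 2*(9)*conj(1) + 3*(0)*conj(1) + 3*(-2)*conj(-1)]
      = (1/12)[(12) + (2) + (-2) + (18) + (0) + (6)] = 36/12 = 3
  <chi_rho, chi_4> = (1/12)[1*(12)*conj(1) + 1*(-2)*conj(-1) + 2*(1)*conj(-1) + 2*(9)*conj(1) + 3*(0)*conj(-1) + 3*(-2)*conj(1)]
      = (1/12)[(12) + (2) + (-2) + (18) + (0) + (-6)] = 24/12 = 2
  <chi_rho, chi_5> = (1/12)[1*(12)*conj(2) + 1*(-2)*conj(-2) + 2*(1)*conj(1) + 2*(9)*conj(-1) + 3*(0)*conj(0) + 3*(-2)*conj(0)]
      = (1/12)[(24) + (4) + (2) + (-18) + (0) + (0)] = 12/12 = 1
  <chi_rho, chi_6> = (1/12)[1*(12)*conj(2) + 1*(-2)*conj(2) + 2*(1)*conj(-1) + 2*(9)*conj(-1) + 3*(0)*conj(0) + 3*(-2)*conj(0)]
      = (1/12)[(24) + (-4) + (-2) + (-18) + (0) + (0)] = 0/12 = 0
Dimension check: dim(rho) = sum (mult * dim) = 2*1 + 3*1 + 3*1 + 2*1 + 1*2 + 0*2 = 12 = chi_rho(e) = 12.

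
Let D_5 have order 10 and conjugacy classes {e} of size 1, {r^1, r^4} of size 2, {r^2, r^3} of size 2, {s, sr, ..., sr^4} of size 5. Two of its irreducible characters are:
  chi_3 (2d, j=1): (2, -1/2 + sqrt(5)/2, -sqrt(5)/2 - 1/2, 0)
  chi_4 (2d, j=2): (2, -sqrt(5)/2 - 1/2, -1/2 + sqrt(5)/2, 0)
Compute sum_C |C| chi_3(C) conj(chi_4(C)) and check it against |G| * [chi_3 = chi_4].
Sum = 0; so <chi_3, chi_4> = 0 (distinct irreducibles are orthogonal).

Reasoning: Compute term by term over conjugacy classes (|C| * chi_3(C) * conj(chi_4(C))):
  1*(2)*conj(2) + 2*(-1/2 + sqrt(5)/2)*conj(-sqrt(5)/2 - 1/2) + 2*(-sqrt(5)/2 - 1/2)*conj(-1/2 + sqrt(5)/2) + 5*(0)*conj(0)
  = (4) + (-2) + (-2) + (0)
  = 0.
Dividing by |G| = 10 gives 0/10 = 0, matching the row-orthogonality relation <chi_3, chi_4> = [chi_3 = chi_4].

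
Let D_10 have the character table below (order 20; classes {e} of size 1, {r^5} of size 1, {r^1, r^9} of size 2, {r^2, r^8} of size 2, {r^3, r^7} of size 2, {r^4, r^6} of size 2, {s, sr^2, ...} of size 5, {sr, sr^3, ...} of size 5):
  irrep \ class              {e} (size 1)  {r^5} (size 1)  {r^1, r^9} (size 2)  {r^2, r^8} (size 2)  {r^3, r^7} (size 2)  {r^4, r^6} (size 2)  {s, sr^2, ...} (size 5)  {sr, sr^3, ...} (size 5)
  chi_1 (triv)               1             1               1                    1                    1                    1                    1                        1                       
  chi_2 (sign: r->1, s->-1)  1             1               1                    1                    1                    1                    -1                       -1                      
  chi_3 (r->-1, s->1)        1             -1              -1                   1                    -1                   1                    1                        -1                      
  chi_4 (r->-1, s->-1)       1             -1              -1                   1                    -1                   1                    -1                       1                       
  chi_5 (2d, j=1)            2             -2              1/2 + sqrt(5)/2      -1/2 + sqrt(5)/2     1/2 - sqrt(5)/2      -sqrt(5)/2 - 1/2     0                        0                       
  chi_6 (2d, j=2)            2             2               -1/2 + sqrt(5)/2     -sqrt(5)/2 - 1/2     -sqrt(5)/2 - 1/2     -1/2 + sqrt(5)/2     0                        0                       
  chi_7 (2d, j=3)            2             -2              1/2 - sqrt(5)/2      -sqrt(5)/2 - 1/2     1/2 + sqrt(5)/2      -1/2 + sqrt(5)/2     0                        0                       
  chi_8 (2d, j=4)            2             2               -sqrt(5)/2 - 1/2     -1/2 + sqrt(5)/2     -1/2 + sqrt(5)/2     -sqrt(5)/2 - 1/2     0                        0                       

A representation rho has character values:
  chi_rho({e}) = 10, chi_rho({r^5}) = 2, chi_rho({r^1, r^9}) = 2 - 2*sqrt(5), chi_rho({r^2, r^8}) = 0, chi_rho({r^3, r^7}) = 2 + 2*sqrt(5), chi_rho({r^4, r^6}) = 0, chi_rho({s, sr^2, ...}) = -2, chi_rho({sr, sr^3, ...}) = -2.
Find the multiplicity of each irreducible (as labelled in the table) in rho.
Multiplicities: chi_1: 0, chi_2: 2, chi_3: 0, chi_4: 0, chi_5: 0, chi_6: 0, chi_7: 2, chi_8: 2.

Justification: Use <chi_rho, chi> = (1/|G|) sum_C |C| * chi_rho(C) * conj(chi(C)) with |G| = 20 for each irreducible chi in the table:
  <chi_rho, chi_1> = (1/20)[1*(10)*conj(1) + 1*(2)*conj(1) + 2*(2 - 2*sqrt(5))*conj(1) + 2*(0)*conj(1) + 2*(2 + 2*sqrt(5))*conj(1) + 2*(0)*conj(1) + 5*(-2)*conj(1) + 5*(-2)*conj(1)]
      = (1/20)[(10) + (2) + (4 - 4*sqrt(5)) + (0) + (4 + 4*sqrt(5)) + (0) + (-10) + (-10)] = 0/20 = 0
  <chi_rho, chi_2> = (1/20)[1*(10)*conj(1) + 1*(2)*conj(1) + 2*(2 - 2*sqrt(5))*conj(1) + 2*(0)*conj(1) + 2*(2 + 2*sqrt(5))*conj(1) + 2*(0)*conj(1) + 5*(-2)*conj(-1) + 5*(-2)*conj(-1)]
      = (1/20)[(10) + (2) + (4 - 4*sqrt(5)) + (0) + (4 + 4*sqrt(5)) + (0) + (10) + (10)] = 40/20 = 2
  <chi_rho, chi_3> = (1/20)[1*(10)*conj(1) + 1*(2)*conj(-1) + 2*(2 - 2*sqrt(5))*conj(-1) + 2*(0)*conj(1) + 2*(2 + 2*sqrt(5))*conj(-1) + 2*(0)*conj(1) + 5*(-2)*conj(1) + 5*(-2)*conj(-1)]
      = (1/20)[(10) + (-2) + (-4 + 4*sqrt(5)) + (0) + (-4*sqrt(5) - 4) + (0) + (-10) + (10)] = 0/20 = 0
  <chi_rho, chi_4> = (1/20)[1*(10)*conj(1) + 1*(2)*conj(-1) + 2*(2 - 2*sqrt(5))*conj(-1) + 2*(0)*conj(1) + 2*(2 + 2*sqrt(5))*conj(-1) + 2*(0)*conj(1) + 5*(-2)*conj(-1) + 5*(-2)*conj(1)]
      = (1/20)[(10) + (-2) + (-4 + 4*sqrt(5)) + (0) + (-4*sqrt(5) - 4) + (0) + (10) + (-10)] = 0/20 = 0
  <chi_rho, chi_5> = (1/20)[1*(10)*conj(2) + 1*(2)*conj(-2) + 2*(2 - 2*sqrt(5))*conj(1/2 + sqrt(5)/2) + 2*(0)*conj(-1/2 + sqrt(5)/2) + 2*(2 + 2*sqrt(5))*conj(1/2 - sqrt(5)/2) + 2*(0)*conj(-sqrt(5)/2 - 1/2) + 5*(-2)*conj(0) + 5*(-2)*conj(0)]
      = (1/20)[(20) + (-4) + (-8) + (0) + (-8) + (0) + (0) + (0)] = 0/20 = 0
  <chi_rho, chi_6> = (1/20)[1*(10)*conj(2) + 1*(2)*conj(2) + 2*(2 - 2*sqrt(5))*conj(-1/2 + sqrt(5)/2) + 2*(0)*conj(-sqrt(5)/2 - 1/2) + 2*(2 + 2*sqrt(5))*conj(-sqrt(5)/2 - 1/2) + 2*(0)*conj(-1/2 + sqrt(5)/2) + 5*(-2)*conj(0) + 5*(-2)*conj(0)]
      = (1/20)[(20) + (4) + (-12 + 4*sqrt(5)) + (0) + (-12 - 4*sqrt(5)) + (0) + (0) + (0)] = 0/20 = 0
  <chi_rho, chi_7> = (1/20)[1*(10)*conj(2) + 1*(2)*conj(-2) + 2*(2 - 2*sqrt(5))*conj(1/2 - sqrt(5)/2) + 2*(0)*conj(-sqrt(5)/2 - 1/2) + 2*(2 + 2*sqrt(5))*conj(1/2 + sqrt(5)/2) + 2*(0)*conj(-1/2 + sqrt(5)/2) + 5*(-2)*conj(0) + 5*(-2)*conj(0)]
      = (1/20)[(20) + (-4) + (12 - 4*sqrt(5)) + (0) + (4*sqrt(5) + 12) + (0) + (0) + (0)] = 40/20 = 2
  <chi_rho, chi_8> = (1/20)[1*(10)*conj(2) + 1*(2)*conj(2) + 2*(2 - 2*sqrt(5))*conj(-sqrt(5)/2 - 1/2) + 2*(0)*conj(-1/2 + sqrt(5)/2) + 2*(2 + 2*sqrt(5))*conj(-1/2 + sqrt(5)/2) + 2*(0)*conj(-sqrt(5)/2 - 1/2) + 5*(-2)*conj(0) + 5*(-2)*conj(0)]
      = (1/20)[(20) + (4) + (8) + (0) + (8) + (0) + (0) + (0)] = 40/20 = 2
Dimension check: dim(rho) = sum (mult * dim) = 0*1 + 2*1 + 0*1 + 0*1 + 0*2 + 0*2 + 2*2 + 2*2 = 10 = chi_rho(e) = 10.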